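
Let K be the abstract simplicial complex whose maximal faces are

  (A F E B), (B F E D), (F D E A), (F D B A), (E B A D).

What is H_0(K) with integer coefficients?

K has 5 vertices, 10 edges, 10 triangles, 5 3-simplices.
rank ∂_0 = 0, rank ∂_1 = 4 ⇒ b_0 = 5 − 0 − 4 = 1; all invariant factors of ∂_1 are 1 so no torsion. So H_0 = Z.

H_0 = Z.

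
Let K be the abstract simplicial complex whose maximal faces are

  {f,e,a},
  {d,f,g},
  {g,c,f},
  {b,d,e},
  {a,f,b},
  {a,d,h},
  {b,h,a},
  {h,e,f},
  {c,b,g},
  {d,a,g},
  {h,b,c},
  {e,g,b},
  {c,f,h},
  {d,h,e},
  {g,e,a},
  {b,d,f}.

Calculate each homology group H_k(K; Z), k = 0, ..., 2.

Take the total order a < b < c < d < e < f < g < h on the vertex set. Then K (dimension 2) consists of the simplices:

  0-simplices (8): a, b, c, d, e, f, g, h
  1-simplices (24): ab, ad, ae, af, ag, ah, bc, bd, be, bf, bg, bh, cf, cg, ch, de, df, dg, dh, ef, eg, eh, fg, fh
  2-simplices (16): abf, abh, adg, adh, aef, aeg, bcg, bch, bde, bdf, beg, cfg, cfh, deh, dfg, efh

Hence C_0 ≅ Z^8, C_1 ≅ Z^24, C_2 ≅ Z^16.

The boundary map ∂_1: C_1 → C_0 is given by ∂[p,q] = [q] − [p].
This gives a 8×24 integer matrix of rank 7; reducing to Smith normal form yields diagonal entries (1,1,1,1,1,1,1).

∂_2: C_2 → C_1 sends each 2-simplex [p,q,r] to [q,r] − [p,r] + [p,q]. For instance
  ∂deh = eh − dh + de,
  ∂aeg = eg − ag + ae.
The 24×16 boundary matrix has rank 15 and Smith normal form diag(1,1,1,1,1,1,1,1,1,1,1,1,1,1,1).

Computing H_k = (kernel of ∂_k) / (image of ∂_{k+1}):

  H_0: rank C_0 − rank ∂_1 = 8 − 7 = 1, and the invariant factors of ∂_1 are all 1, so H_0 = Z.
  H_1: rank ker ∂_1 − rank ∂_2 = (24 − 7) − 15 = 2, and the invariant factors of ∂_2 are all 1, so H_1 = Z^2.
  H_2: rank ker ∂_2 − rank ∂_3 = (16 − 15) − 0 = 1, and there is no ∂_3, so H_2 = Z.

As a check, the Euler characteristic is 8 − 24 + 16 = 0, which agrees with 1 − 2 + 1 = 0.
(K is a triangulation of the torus T^2.)

H_0 ≅ Z,  H_1 ≅ Z^2,  H_2 ≅ Z.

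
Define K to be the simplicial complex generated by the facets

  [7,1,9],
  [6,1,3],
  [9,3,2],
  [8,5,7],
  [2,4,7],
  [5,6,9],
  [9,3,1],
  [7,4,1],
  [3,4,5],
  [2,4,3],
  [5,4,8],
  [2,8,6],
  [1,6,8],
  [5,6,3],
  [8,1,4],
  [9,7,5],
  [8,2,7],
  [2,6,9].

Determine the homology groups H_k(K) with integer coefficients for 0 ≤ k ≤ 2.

H_0 = Z,  H_1 = Z ⊕ Z_2,  H_2 = 0.

We work with the vertex ordering 1 < 2 < 3 < 4 < 5 < 6 < 7 < 8 < 9. The simplices of K, each written with vertices in increasing order, are:

  0-simplices (9): [1], [2], [3], [4], [5], [6], [7], [8], [9]
  1-simplices (27): (27 of them)
  2-simplices (18): [1,3,6], [1,3,9], [1,4,7], [1,4,8], [1,6,8], [1,7,9], [2,3,4], [2,3,9], [2,4,7], [2,6,8], [2,6,9], [2,7,8], [3,4,5], [3,5,6], [4,5,8], [5,6,9], [5,7,8], [5,7,9]

so the chain groups are C_0 ≅ Z^9, C_1 ≅ Z^27, C_2 ≅ Z^18.

∂_1: C_1 → C_0 is given by ∂[p,q] = [q] − [p].
As a 9×27 matrix over Z this has rank 8, with invariant factors (1,1,1,1,1,1,1,1).

Boundary ∂_2: C_2 → C_1 sends each 2-simplex [p,q,r] to [q,r] − [p,r] + [p,q]. For instance
  ∂[2,6,9] = [6,9] − [2,9] + [2,6],
  ∂[2,4,7] = [4,7] − [2,7] + [2,4].
This gives a 27×18 integer matrix of rank 18; reducing to Smith normal form yields diagonal entries (1,1,1,1,1,1,1,1,1,1,1,1,1,1,1,1,1,2).

From H_k ≅ ker(∂_k) / im(∂_{k+1}) we obtain:

  H_0: rank C_0 − rank ∂_1 = 9 − 8 = 1, and the invariant factors of ∂_1 are all 1, so H_0 = Z.
  H_1: rank ker ∂_1 − rank ∂_2 = (27 − 8) − 18 = 1, and ∂_2 has invariant factor 2 > 1, so H_1 = Z ⊕ Z_2.
  H_2: rank ker ∂_2 − rank ∂_3 = (18 − 18) − 0 = 0, and there is no ∂_3, so H_2 = 0.

As a check, the Euler characteristic is 9 − 27 + 18 = 0, which agrees with 1 − 1 + 0 = 0.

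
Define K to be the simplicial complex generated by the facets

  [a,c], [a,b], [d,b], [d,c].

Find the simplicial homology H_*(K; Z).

H_0 = Z,  H_1 = Z.

We work with the vertex ordering a < b < c < d. The simplices of K, each written with vertices in increasing order, are:

  0-simplices (4): a, b, c, d
  1-simplices (4): ab, ac, bd, cd

Hence C_0 ≅ Z^4, C_1 ≅ Z^4.

∂_1: C_1 → C_0 is given by ∂[p,q] = [q] − [p].
The resulting 4×4 matrix has rank 3, and its Smith normal form has invariant factors (1,1,1).

Reading off H_k = ker ∂_k / im ∂_{k+1}:

  H_0: rank C_0 − rank ∂_1 = 4 − 3 = 1, and the invariant factors of ∂_1 are all 1, so H_0 ≅ Z.
  H_1: rank ker ∂_1 − rank ∂_2 = (4 − 3) − 0 = 1, and there is no ∂_2, so H_1 ≅ Z.

As a check, the Euler characteristic is 4 − 4 = 0, which agrees with 1 − 1 = 0.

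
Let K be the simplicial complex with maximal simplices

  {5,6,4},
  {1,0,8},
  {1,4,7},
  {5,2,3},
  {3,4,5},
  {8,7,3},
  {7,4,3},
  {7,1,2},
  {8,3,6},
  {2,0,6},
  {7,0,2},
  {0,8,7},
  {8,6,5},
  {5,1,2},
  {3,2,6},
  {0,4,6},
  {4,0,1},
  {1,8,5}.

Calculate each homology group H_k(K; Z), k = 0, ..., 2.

H_0 = Z,  H_1 = Z ⊕ Z_2,  H_2 = 0.

We work with the vertex ordering 0 < 1 < 2 < 3 < 4 < 5 < 6 < 7 < 8. The simplices of K, each written with vertices in increasing order, are:

  0-simplices (9): [0], [1], [2], [3], [4], [5], [6], [7], [8]
  1-simplices (27): (27 of them)
  2-simplices (18): [0,1,4], [0,1,8], [0,2,6], [0,2,7], [0,4,6], [0,7,8], [1,2,5], [1,2,7], [1,4,7], [1,5,8], [2,3,5], [2,3,6], [3,4,5], [3,4,7], [3,6,8], [3,7,8], [4,5,6], [5,6,8]

Hence C_0 ≅ Z^9, C_1 ≅ Z^27, C_2 ≅ Z^18.

∂_1: C_1 → C_0 is given by ∂[p,q] = [q] − [p]. For instance
  ∂[3,6] = [6] − [3].
The 9×27 boundary matrix has rank 8 and Smith normal form diag(1,1,1,1,1,1,1,1).

Boundary ∂_2: C_2 → C_1 sends each 2-simplex [p,q,r] to [q,r] − [p,r] + [p,q]. For instance
  ∂[5,6,8] = [6,8] − [5,8] + [5,6],
  ∂[3,4,7] = [4,7] − [3,7] + [3,4].
As a 27×18 matrix over Z this has rank 18, with invariant factors (1,1,1,1,1,1,1,1,1,1,1,1,1,1,1,1,1,2).

Now H_k = ker ∂_k / im ∂_{k+1}, so:

  H_0: rank C_0 − rank ∂_1 = 9 − 8 = 1, and the invariant factors of ∂_1 are all 1, so H_0 = Z.
  H_1: rank ker ∂_1 − rank ∂_2 = (27 − 8) − 18 = 1, and ∂_2 has invariant factor 2 > 1, so H_1 = Z ⊕ Z_2.
  H_2: rank ker ∂_2 − rank ∂_3 = (18 − 18) − 0 = 0, and there is no ∂_3, so H_2 = 0.

(K is a triangulation of the Klein bottle.)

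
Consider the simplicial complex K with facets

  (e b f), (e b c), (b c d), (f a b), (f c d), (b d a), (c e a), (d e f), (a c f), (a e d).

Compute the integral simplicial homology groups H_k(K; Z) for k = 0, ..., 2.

H_0 ≅ Z,  H_1 ≅ Z_2,  H_2 = 0.

We work with the vertex ordering a < b < c < d < e < f. The simplices of K, each written with vertices in increasing order, are:

  0-simplices (6): a, b, c, d, e, f
  1-simplices (15): ab, ac, ad, ae, af, bc, bd, be, bf, cd, ce, cf, de, df, ef
  2-simplices (10): abd, abf, ace, acf, ade, bcd, bce, bef, cdf, def

so the chain groups are C_0 ≅ Z^6, C_1 ≅ Z^15, C_2 ≅ Z^10.

Boundary ∂_1: C_1 → C_0 sends each edge [p,q] (with p < q) to q − p. For instance
  ∂ac = c − a.
The 6×15 boundary matrix has rank 5 and Smith normal form diag(1,1,1,1,1).

The boundary map ∂_2: C_2 → C_1 acts by ∂[p,q,r] = [q,r] − [p,r] + [p,q]. For instance
  ∂bcd = cd − bd + bc,
  ∂def = ef − df + de.
As a 15×10 matrix over Z this has rank 10, with invariant factors (1,1,1,1,1,1,1,1,1,2).

Computing H_k = (kernel of ∂_k) / (image of ∂_{k+1}):

  H_0: rank C_0 − rank ∂_1 = 6 − 5 = 1, and the invariant factors of ∂_1 are all 1, so H_0 ≅ Z.
  H_1: rank ker ∂_1 − rank ∂_2 = (15 − 5) − 10 = 0, and ∂_2 has invariant factor 2 > 1, so H_1 ≅ Z_2.
  H_2: rank ker ∂_2 − rank ∂_3 = (10 − 10) − 0 = 0, and there is no ∂_3, so H_2 ≅ 0.

As a check, the Euler characteristic is 6 − 15 + 10 = 1, which agrees with 1 − 0 + 0 = 1.
(K is a triangulation of the real projective plane RP^2.)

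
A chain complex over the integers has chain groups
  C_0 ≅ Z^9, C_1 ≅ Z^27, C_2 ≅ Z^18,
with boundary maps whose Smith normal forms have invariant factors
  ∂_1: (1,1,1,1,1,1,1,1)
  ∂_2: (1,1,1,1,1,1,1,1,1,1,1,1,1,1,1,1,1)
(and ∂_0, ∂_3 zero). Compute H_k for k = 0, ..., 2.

H_0 ≅ Z,  H_1 ≅ Z^2,  H_2 ≅ Z.

H_0: b_0 = 9 − 0 − 8 = 1; torsion from ∂_1 factors > 1: none. So H_0 ≅ Z.
H_1: b_1 = 27 − 8 − 17 = 2; torsion from ∂_2 factors > 1: none. So H_1 ≅ Z^2.
H_2: b_2 = 18 − 17 − 0 = 1; torsion from ∂_3 factors > 1: none. So H_2 ≅ Z.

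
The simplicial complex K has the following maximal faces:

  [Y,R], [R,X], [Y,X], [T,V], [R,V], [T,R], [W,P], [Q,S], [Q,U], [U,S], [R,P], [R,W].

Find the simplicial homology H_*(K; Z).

K has 10 vertices, 12 edges.
rank ∂_0 = 0, rank ∂_1 = 8 ⇒ b_0 = 10 − 0 − 8 = 2; all invariant factors of ∂_1 are 1 so no torsion. So H_0 = Z^2.
rank ∂_1 = 8, rank ∂_2 = 0 ⇒ b_1 = 12 − 8 − 0 = 4. So H_1 = Z^4.

H_0 ≅ Z^2,  H_1 ≅ Z^4.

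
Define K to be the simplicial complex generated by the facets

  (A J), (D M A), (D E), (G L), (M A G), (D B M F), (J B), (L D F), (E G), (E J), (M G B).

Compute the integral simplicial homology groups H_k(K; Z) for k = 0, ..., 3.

Fix the vertex order A < B < D < E < F < G < J < L < M and write every simplex with vertices in increasing order. Then dim K = 3 and the simplices of K are:

  0-simplices (9): A, B, D, E, F, G, J, L, M
  1-simplices (19): AD, AG, AJ, AM, BD, BF, BG, BJ, BM, DE, DF, DL, DM, EG, EJ, FL, FM, GL, GM
  2-simplices (8): ADM, AGM, BDF, BDM, BFM, BGM, DFL, DFM
  3-simplices (1): BDFM

giving chain groups C_0 ≅ Z^9, C_1 ≅ Z^19, C_2 ≅ Z^8, C_3 ≅ Z^1.

The boundary map ∂_1: C_1 → C_0 is given by ∂[p,q] = [q] − [p]. For instance
  ∂DL = L − D.
The resulting 9×19 matrix has rank 8, and its Smith normal form has invariant factors (1,1,1,1,1,1,1,1).

∂_2: C_2 → C_1 sends each 2-simplex [p,q,r] to [q,r] − [p,r] + [p,q]. For instance
  ∂DFL = FL − DL + DF,
  ∂BFM = FM − BM + BF.
The resulting 19×8 matrix has rank 7, and its Smith normal form has invariant factors (1,1,1,1,1,1,1).

∂_3: C_3 → C_2 sends each 3-simplex σ to the alternating sum Σ_i (−1)^i (σ with its i-th vertex removed). For instance
  ∂BDFM = DFM − BFM + BDM − BDF.
As a 8×1 matrix over Z this has rank 1, with invariant factors (1).

From H_k ≅ ker(∂_k) / im(∂_{k+1}) we obtain:

  H_0: rank C_0 − rank ∂_1 = 9 − 8 = 1, and the invariant factors of ∂_1 are all 1, so H_0 = Z.
  H_1: rank ker ∂_1 − rank ∂_2 = (19 − 8) − 7 = 4, and the invariant factors of ∂_2 are all 1, so H_1 = Z^4.
  H_2: rank ker ∂_2 − rank ∂_3 = (8 − 7) − 1 = 0, and the invariant factors of ∂_3 are all 1, so H_2 = 0.
  H_3: rank ker ∂_3 − rank ∂_4 = (1 − 1) − 0 = 0, and there is no ∂_4, so H_3 = 0.

As a check, the Euler characteristic is 9 − 19 + 8 − 1 = -3, which agrees with 1 − 4 + 0 − 0 = -3.

H_0 ≅ Z,  H_1 ≅ Z^4,  H_2 = 0,  H_3 = 0.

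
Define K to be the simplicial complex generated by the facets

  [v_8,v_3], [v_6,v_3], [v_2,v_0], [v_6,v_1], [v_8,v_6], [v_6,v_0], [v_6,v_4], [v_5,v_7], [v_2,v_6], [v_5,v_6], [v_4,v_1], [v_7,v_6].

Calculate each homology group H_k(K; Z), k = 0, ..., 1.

Take the total order v_0 < v_1 < v_2 < v_3 < v_4 < v_5 < v_6 < v_7 < v_8 on the vertex set. Then K (dimension 1) consists of the simplices:

  0-simplices (9): [v_0], [v_1], [v_2], [v_3], [v_4], [v_5], [v_6], [v_7], [v_8]
  1-simplices (12): [v_0,v_2], [v_0,v_6], [v_1,v_4], [v_1,v_6], [v_2,v_6], [v_3,v_6], [v_3,v_8], [v_4,v_6], [v_5,v_6], [v_5,v_7], [v_6,v_7], [v_6,v_8]

so the chain groups are C_0 ≅ Z^9, C_1 ≅ Z^12.

The boundary map ∂_1: C_1 → C_0 maps an edge to its endpoints' difference, ∂[p,q] = q − p. For instance
  ∂[v_0,v_6] = [v_6] − [v_0].
This gives a 9×12 integer matrix of rank 8; reducing to Smith normal form yields diagonal entries (1,1,1,1,1,1,1,1).

From H_k ≅ ker(∂_k) / im(∂_{k+1}) we obtain:

  H_0: rank C_0 − rank ∂_1 = 9 − 8 = 1, and the invariant factors of ∂_1 are all 1, so H_0 = Z.
  H_1: rank ker ∂_1 − rank ∂_2 = (12 − 8) − 0 = 4, and there is no ∂_2, so H_1 = Z^4.

(K is a triangulation of a wedge of 4 circles.)

H_0 ≅ Z,  H_1 ≅ Z^4.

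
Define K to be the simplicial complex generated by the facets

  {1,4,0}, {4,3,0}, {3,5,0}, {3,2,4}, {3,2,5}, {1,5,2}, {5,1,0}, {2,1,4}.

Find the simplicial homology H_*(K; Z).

H_0 = Z,  H_1 = 0,  H_2 = Z.

Order the vertices as 0 < 1 < 2 < 3 < 4 < 5. Listing each simplex with vertices in this order, K has dimension 2 with simplices:

  0-simplices (6): [0], [1], [2], [3], [4], [5]
  1-simplices (12): [0,1], [0,3], [0,4], [0,5], [1,2], [1,4], [1,5], [2,3], [2,4], [2,5], [3,4], [3,5]
  2-simplices (8): [0,1,4], [0,1,5], [0,3,4], [0,3,5], [1,2,4], [1,2,5], [2,3,4], [2,3,5]

Hence C_0 ≅ Z^6, C_1 ≅ Z^12, C_2 ≅ Z^8.

Boundary ∂_1: C_1 → C_0 is given by ∂[p,q] = [q] − [p].
The resulting 6×12 matrix has rank 5, and its Smith normal form has invariant factors (1,1,1,1,1).

Boundary ∂_2: C_2 → C_1 acts by ∂[p,q,r] = [q,r] − [p,r] + [p,q]. For instance
  ∂[0,1,4] = [1,4] − [0,4] + [0,1],
  ∂[2,3,5] = [3,5] − [2,5] + [2,3].
This gives a 12×8 integer matrix of rank 7; reducing to Smith normal form yields diagonal entries (1,1,1,1,1,1,1).

From H_k ≅ ker(∂_k) / im(∂_{k+1}) we obtain:

  H_0: rank C_0 − rank ∂_1 = 6 − 5 = 1, and the invariant factors of ∂_1 are all 1, so H_0 = Z.
  H_1: rank ker ∂_1 − rank ∂_2 = (12 − 5) − 7 = 0, and the invariant factors of ∂_2 are all 1, so H_1 = 0.
  H_2: rank ker ∂_2 − rank ∂_3 = (8 − 7) − 0 = 1, and there is no ∂_3, so H_2 = Z.

As a check, the Euler characteristic is 6 − 12 + 8 = 2, which agrees with 1 − 0 + 1 = 2.
(K is a triangulation of the 2-sphere S^2.)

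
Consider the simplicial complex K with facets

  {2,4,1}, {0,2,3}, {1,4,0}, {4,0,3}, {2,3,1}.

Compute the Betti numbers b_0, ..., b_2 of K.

Order the vertices as 0 < 1 < 2 < 3 < 4. Listing each simplex with vertices in this order, K has dimension 2 with simplices:

  0-simplices (5): [0], [1], [2], [3], [4]
  1-simplices (10): [0,1], [0,2], [0,3], [0,4], [1,2], [1,3], [1,4], [2,3], [2,4], [3,4]
  2-simplices (5): [0,1,4], [0,2,3], [0,3,4], [1,2,3], [1,2,4]

giving chain groups C_0 ≅ Z^5, C_1 ≅ Z^10, C_2 ≅ Z^5.

The boundary map ∂_1: C_1 → C_0 sends each edge [p,q] (with p < q) to q − p.
The 5×10 boundary matrix has rank 4 and Smith normal form diag(1,1,1,1).

∂_2: C_2 → C_1 sends each 2-simplex [p,q,r] to [q,r] − [p,r] + [p,q]. For instance
  ∂[0,2,3] = [2,3] − [0,3] + [0,2],
  ∂[0,1,4] = [1,4] − [0,4] + [0,1].
This gives a 10×5 integer matrix of rank 5; reducing to Smith normal form yields diagonal entries (1,1,1,1,1).

Now H_k = ker ∂_k / im ∂_{k+1}, so:

  H_0: rank C_0 − rank ∂_1 = 5 − 4 = 1, and the invariant factors of ∂_1 are all 1, so H_0 = Z.
  H_1: rank ker ∂_1 − rank ∂_2 = (10 − 4) − 5 = 1, and the invariant factors of ∂_2 are all 1, so H_1 = Z.
  H_2: rank ker ∂_2 − rank ∂_3 = (5 − 5) − 0 = 0, and there is no ∂_3, so H_2 = 0.

As a check, the Euler characteristic is 5 − 10 + 5 = 0, which agrees with 1 − 1 + 0 = 0.

Hence the Betti numbers are b_0 = 1, b_1 = 1, b_2 = 0.

b_0 = 1, b_1 = 1, b_2 = 0.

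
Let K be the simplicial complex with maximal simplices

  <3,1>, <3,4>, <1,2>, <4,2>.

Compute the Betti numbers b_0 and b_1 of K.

b_0 = 1, b_1 = 1.

Fix the vertex order 1 < 2 < 3 < 4 and write every simplex with vertices in increasing order. Then dim K = 1 and the simplices of K are:

  0-simplices (4): [1], [2], [3], [4]
  1-simplices (4): [1,2], [1,3], [2,4], [3,4]

Hence C_0 ≅ Z^4, C_1 ≅ Z^4.

The boundary map ∂_1: C_1 → C_0 maps an edge to its endpoints' difference, ∂[p,q] = q − p. For instance
  ∂[1,3] = [3] − [1].
The 4×4 boundary matrix has rank 3 and Smith normal form diag(1,1,1).

From H_k ≅ ker(∂_k) / im(∂_{k+1}) we obtain:

  H_0: rank C_0 − rank ∂_1 = 4 − 3 = 1, and the invariant factors of ∂_1 are all 1, so H_0 ≅ Z.
  H_1: rank ker ∂_1 − rank ∂_2 = (4 − 3) − 0 = 1, and there is no ∂_2, so H_1 ≅ Z.

(K is a triangulation of the circle S^1.)

Hence the Betti numbers are b_0 = 1, b_1 = 1.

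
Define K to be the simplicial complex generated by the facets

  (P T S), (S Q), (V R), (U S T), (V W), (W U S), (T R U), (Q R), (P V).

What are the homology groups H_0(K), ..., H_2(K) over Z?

Fix the vertex order P < Q < R < S < T < U < V < W and write every simplex with vertices in increasing order. Then dim K = 2 and the simplices of K are:

  0-simplices (8): P, Q, R, S, T, U, V, W
  1-simplices (14): PS, PT, PV, QR, QS, RT, RU, RV, ST, SU, SW, TU, UW, VW
  2-simplices (4): PST, RTU, STU, SUW

so the chain groups are C_0 ≅ Z^8, C_1 ≅ Z^14, C_2 ≅ Z^4.

∂_1: C_1 → C_0 maps an edge to its endpoints' difference, ∂[p,q] = q − p. For instance
  ∂VW = W − V.
As a 8×14 matrix over Z this has rank 7, with invariant factors (1,1,1,1,1,1,1).

Boundary ∂_2: C_2 → C_1 acts by ∂[p,q,r] = [q,r] − [p,r] + [p,q]. For instance
  ∂SUW = UW − SW + SU,
  ∂PST = ST − PT + PS.
The resulting 14×4 matrix has rank 4, and its Smith normal form has invariant factors (1,1,1,1).

Now H_k = ker ∂_k / im ∂_{k+1}, so:

  H_0: rank C_0 − rank ∂_1 = 8 − 7 = 1, and the invariant factors of ∂_1 are all 1, so H_0 = Z.
  H_1: rank ker ∂_1 − rank ∂_2 = (14 − 7) − 4 = 3, and the invariant factors of ∂_2 are all 1, so H_1 = Z^3.
  H_2: rank ker ∂_2 − rank ∂_3 = (4 − 4) − 0 = 0, and there is no ∂_3, so H_2 = 0.

H_0 = Z,  H_1 = Z^3,  H_2 = 0.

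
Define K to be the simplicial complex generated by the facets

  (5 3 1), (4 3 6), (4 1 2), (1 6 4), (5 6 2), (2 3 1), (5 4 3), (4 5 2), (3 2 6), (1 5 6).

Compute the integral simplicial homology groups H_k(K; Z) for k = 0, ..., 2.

H_0 = Z,  H_1 = Z/2,  H_2 = 0.

We work with the vertex ordering 1 < 2 < 3 < 4 < 5 < 6. The simplices of K, each written with vertices in increasing order, are:

  0-simplices (6): [1], [2], [3], [4], [5], [6]
  1-simplices (15): [1,2], [1,3], [1,4], [1,5], [1,6], [2,3], [2,4], [2,5], [2,6], [3,4], [3,5], [3,6], [4,5], [4,6], [5,6]
  2-simplices (10): [1,2,3], [1,2,4], [1,3,5], [1,4,6], [1,5,6], [2,3,6], [2,4,5], [2,5,6], [3,4,5], [3,4,6]

giving chain groups C_0 ≅ Z^6, C_1 ≅ Z^15, C_2 ≅ Z^10.

The boundary map ∂_1: C_1 → C_0 sends each edge [p,q] (with p < q) to q − p.
The 6×15 boundary matrix has rank 5 and Smith normal form diag(1,1,1,1,1).

Boundary ∂_2: C_2 → C_1 sends each 2-simplex [p,q,r] to [q,r] − [p,r] + [p,q]. For instance
  ∂[1,4,6] = [4,6] − [1,6] + [1,4],
  ∂[1,5,6] = [5,6] − [1,6] + [1,5].
The 15×10 boundary matrix has rank 10 and Smith normal form diag(1,1,1,1,1,1,1,1,1,2).

Computing H_k = (kernel of ∂_k) / (image of ∂_{k+1}):

  H_0: rank C_0 − rank ∂_1 = 6 − 5 = 1, and the invariant factors of ∂_1 are all 1, so H_0 ≅ Z.
  H_1: rank ker ∂_1 − rank ∂_2 = (15 − 5) − 10 = 0, and ∂_2 has invariant factor 2 > 1, so H_1 ≅ Z/2.
  H_2: rank ker ∂_2 − rank ∂_3 = (10 − 10) − 0 = 0, and there is no ∂_3, so H_2 ≅ 0.

As a check, the Euler characteristic is 6 − 15 + 10 = 1, which agrees with 1 − 0 + 0 = 1.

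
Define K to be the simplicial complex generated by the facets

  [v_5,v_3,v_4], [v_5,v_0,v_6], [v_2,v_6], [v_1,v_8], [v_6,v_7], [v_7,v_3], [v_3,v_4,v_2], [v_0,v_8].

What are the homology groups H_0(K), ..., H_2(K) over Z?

H_0 = Z,  H_1 = Z^2,  H_2 = 0.

Take the total order v_0 < v_1 < v_2 < v_3 < v_4 < v_5 < v_6 < v_7 < v_8 on the vertex set. Then K (dimension 2) consists of the simplices:

  0-simplices (9): [v_0], [v_1], [v_2], [v_3], [v_4], [v_5], [v_6], [v_7], [v_8]
  1-simplices (13): [v_0,v_5], [v_0,v_6], [v_0,v_8], [v_1,v_8], [v_2,v_3], [v_2,v_4], [v_2,v_6], [v_3,v_4], [v_3,v_5], [v_3,v_7], [v_4,v_5], [v_5,v_6], [v_6,v_7]
  2-simplices (3): [v_0,v_5,v_6], [v_2,v_3,v_4], [v_3,v_4,v_5]

so the chain groups are C_0 ≅ Z^9, C_1 ≅ Z^13, C_2 ≅ Z^3.

The boundary map ∂_1: C_1 → C_0 maps an edge to its endpoints' difference, ∂[p,q] = q − p.
As a 9×13 matrix over Z this has rank 8, with invariant factors (1,1,1,1,1,1,1,1).

∂_2: C_2 → C_1 sends each 2-simplex [p,q,r] to [q,r] − [p,r] + [p,q]. For instance
  ∂[v_2,v_3,v_4] = [v_3,v_4] − [v_2,v_4] + [v_2,v_3],
  ∂[v_3,v_4,v_5] = [v_4,v_5] − [v_3,v_5] + [v_3,v_4].
The resulting 13×3 matrix has rank 3, and its Smith normal form has invariant factors (1,1,1).

From H_k ≅ ker(∂_k) / im(∂_{k+1}) we obtain:

  H_0: rank C_0 − rank ∂_1 = 9 − 8 = 1, and the invariant factors of ∂_1 are all 1, so H_0 ≅ Z.
  H_1: rank ker ∂_1 − rank ∂_2 = (13 − 8) − 3 = 2, and the invariant factors of ∂_2 are all 1, so H_1 ≅ Z^2.
  H_2: rank ker ∂_2 − rank ∂_3 = (3 − 3) − 0 = 0, and there is no ∂_3, so H_2 ≅ 0.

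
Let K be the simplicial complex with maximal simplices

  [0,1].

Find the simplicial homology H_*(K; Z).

H_0 = Z,  H_1 = 0.

Order the vertices as 0 < 1. Listing each simplex with vertices in this order, K has dimension 1 with simplices:

  0-simplices (2): [0], [1]
  1-simplices (1): [0,1]

so the chain groups are C_0 ≅ Z^2, C_1 ≅ Z^1.

The boundary map ∂_1: C_1 → C_0 sends each edge [p,q] (with p < q) to q − p.
As a 2×1 matrix over Z this has rank 1, with invariant factors (1).

Computing H_k = (kernel of ∂_k) / (image of ∂_{k+1}):

  H_0: rank C_0 − rank ∂_1 = 2 − 1 = 1, and the invariant factors of ∂_1 are all 1, so H_0 ≅ Z.
  H_1: rank ker ∂_1 − rank ∂_2 = (1 − 1) − 0 = 0, and there is no ∂_2, so H_1 ≅ 0.

As a check, the Euler characteristic is 2 − 1 = 1, which agrees with 1 − 0 = 1.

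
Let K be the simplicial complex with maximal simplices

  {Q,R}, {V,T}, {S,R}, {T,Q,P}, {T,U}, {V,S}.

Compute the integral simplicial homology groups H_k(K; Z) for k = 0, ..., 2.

K has 7 vertices, 8 edges, 1 triangle.
rank ∂_0 = 0, rank ∂_1 = 6 ⇒ b_0 = 7 − 0 − 6 = 1; all invariant factors of ∂_1 are 1 so no torsion. So H_0 ≅ Z.
rank ∂_1 = 6, rank ∂_2 = 1 ⇒ b_1 = 8 − 6 − 1 = 1; all invariant factors of ∂_2 are 1 so no torsion. So H_1 ≅ Z.
rank ∂_2 = 1, rank ∂_3 = 0 ⇒ b_2 = 1 − 1 − 0 = 0. So H_2 ≅ 0.

H_0 ≅ Z,  H_1 ≅ Z,  H_2 = 0.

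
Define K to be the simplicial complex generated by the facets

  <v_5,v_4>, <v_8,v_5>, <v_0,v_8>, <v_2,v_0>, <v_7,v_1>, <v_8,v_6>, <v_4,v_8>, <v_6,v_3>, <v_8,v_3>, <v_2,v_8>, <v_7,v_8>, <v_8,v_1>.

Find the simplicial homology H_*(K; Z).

Fix the vertex order v_0 < v_1 < v_2 < v_3 < v_4 < v_5 < v_6 < v_7 < v_8 and write every simplex with vertices in increasing order. Then dim K = 1 and the simplices of K are:

  0-simplices (9): [v_0], [v_1], [v_2], [v_3], [v_4], [v_5], [v_6], [v_7], [v_8]
  1-simplices (12): [v_0,v_2], [v_0,v_8], [v_1,v_7], [v_1,v_8], [v_2,v_8], [v_3,v_6], [v_3,v_8], [v_4,v_5], [v_4,v_8], [v_5,v_8], [v_6,v_8], [v_7,v_8]

giving chain groups C_0 ≅ Z^9, C_1 ≅ Z^12.

∂_1: C_1 → C_0 sends each edge [p,q] (with p < q) to q − p.
This gives a 9×12 integer matrix of rank 8; reducing to Smith normal form yields diagonal entries (1,1,1,1,1,1,1,1).

Reading off H_k = ker ∂_k / im ∂_{k+1}:

  H_0: rank C_0 − rank ∂_1 = 9 − 8 = 1, and the invariant factors of ∂_1 are all 1, so H_0 ≅ Z.
  H_1: rank ker ∂_1 − rank ∂_2 = (12 − 8) − 0 = 4, and there is no ∂_2, so H_1 ≅ Z^4.

(K is a triangulation of a wedge of 4 circles.)

H_0 ≅ Z,  H_1 ≅ Z^4.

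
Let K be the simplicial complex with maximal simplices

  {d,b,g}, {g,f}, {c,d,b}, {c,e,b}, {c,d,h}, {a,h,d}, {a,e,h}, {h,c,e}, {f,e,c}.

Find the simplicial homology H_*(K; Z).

K has 8 vertices, 16 edges, 8 triangles.
rank ∂_0 = 0, rank ∂_1 = 7 ⇒ b_0 = 8 − 0 − 7 = 1; all invariant factors of ∂_1 are 1 so no torsion. So H_0 ≅ Z.
rank ∂_1 = 7, rank ∂_2 = 8 ⇒ b_1 = 16 − 7 − 8 = 1; all invariant factors of ∂_2 are 1 so no torsion. So H_1 ≅ Z.
rank ∂_2 = 8, rank ∂_3 = 0 ⇒ b_2 = 8 − 8 − 0 = 0. So H_2 ≅ 0.

H_0 ≅ Z,  H_1 ≅ Z,  H_2 = 0.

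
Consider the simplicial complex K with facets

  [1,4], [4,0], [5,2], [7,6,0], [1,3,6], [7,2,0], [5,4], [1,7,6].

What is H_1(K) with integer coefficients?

H_1 ≅ Z^2.

Take the total order 0 < 1 < 2 < 3 < 4 < 5 < 6 < 7 on the vertex set. Then K (dimension 2) consists of the simplices:

  0-simplices (8): [0], [1], [2], [3], [4], [5], [6], [7]
  1-simplices (13): [0,2], [0,4], [0,6], [0,7], [1,3], [1,4], [1,6], [1,7], [2,5], [2,7], [3,6], [4,5], [6,7]
  2-simplices (4): [0,2,7], [0,6,7], [1,3,6], [1,6,7]

giving chain groups C_0 ≅ Z^8, C_1 ≅ Z^13, C_2 ≅ Z^4.

The boundary map ∂_1: C_1 → C_0 maps an edge to its endpoints' difference, ∂[p,q] = q − p.
The 8×13 boundary matrix has rank 7 and Smith normal form diag(1,1,1,1,1,1,1).

The boundary map ∂_2: C_2 → C_1 maps a triangle to the signed sum of its edges. For instance
  ∂[1,3,6] = [3,6] − [1,6] + [1,3],
  ∂[0,6,7] = [6,7] − [0,7] + [0,6].
The resulting 13×4 matrix has rank 4, and its Smith normal form has invariant factors (1,1,1,1).

Computing H_k = (kernel of ∂_k) / (image of ∂_{k+1}):

  H_1: rank ker ∂_1 − rank ∂_2 = (13 − 7) − 4 = 2, and the invariant factors of ∂_2 are all 1, so H_1 = Z^2.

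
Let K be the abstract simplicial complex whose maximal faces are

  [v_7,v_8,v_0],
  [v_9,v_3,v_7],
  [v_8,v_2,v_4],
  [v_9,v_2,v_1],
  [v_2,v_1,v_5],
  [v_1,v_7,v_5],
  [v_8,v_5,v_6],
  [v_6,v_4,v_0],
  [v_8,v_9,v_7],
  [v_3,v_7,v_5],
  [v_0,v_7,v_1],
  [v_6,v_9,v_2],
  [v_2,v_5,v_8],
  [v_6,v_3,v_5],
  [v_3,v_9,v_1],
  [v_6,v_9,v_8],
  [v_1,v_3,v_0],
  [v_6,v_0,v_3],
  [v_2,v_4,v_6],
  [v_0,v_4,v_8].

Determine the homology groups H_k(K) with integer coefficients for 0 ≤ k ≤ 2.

H_0 ≅ Z,  H_1 ≅ Z × Z/2,  H_2 = 0.

We work with the vertex ordering v_0 < v_1 < v_2 < v_3 < v_4 < v_5 < v_6 < v_7 < v_8 < v_9. The simplices of K, each written with vertices in increasing order, are:

  0-simplices (10): [v_0], [v_1], [v_2], [v_3], [v_4], [v_5], [v_6], [v_7], [v_8], [v_9]
  1-simplices (30): (30 of them)
  2-simplices (20): (20 of them)

so the chain groups are C_0 ≅ Z^10, C_1 ≅ Z^30, C_2 ≅ Z^20.

The boundary map ∂_1: C_1 → C_0 is given by ∂[p,q] = [q] − [p]. For instance
  ∂[v_0,v_6] = [v_6] − [v_0].
As a 10×30 matrix over Z this has rank 9, with invariant factors (1,1,1,1,1,1,1,1,1).

∂_2: C_2 → C_1 maps a triangle to the signed sum of its edges. For instance
  ∂[v_1,v_3,v_9] = [v_3,v_9] − [v_1,v_9] + [v_1,v_3],
  ∂[v_0,v_7,v_8] = [v_7,v_8] − [v_0,v_8] + [v_0,v_7].
This gives a 30×20 integer matrix of rank 20; reducing to Smith normal form yields diagonal entries (1,1,1,1,1,1,1,1,1,1,1,1,1,1,1,1,1,1,1,2).

Computing H_k = (kernel of ∂_k) / (image of ∂_{k+1}):

  H_0: rank C_0 − rank ∂_1 = 10 − 9 = 1, and the invariant factors of ∂_1 are all 1, so H_0 ≅ Z.
  H_1: rank ker ∂_1 − rank ∂_2 = (30 − 9) − 20 = 1, and ∂_2 has invariant factor 2 > 1, so H_1 ≅ Z × Z/2.
  H_2: rank ker ∂_2 − rank ∂_3 = (20 − 20) − 0 = 0, and there is no ∂_3, so H_2 ≅ 0.

As a check, the Euler characteristic is 10 − 30 + 20 = 0, which agrees with 1 − 1 + 0 = 0.
(K is a triangulation of the Klein bottle.)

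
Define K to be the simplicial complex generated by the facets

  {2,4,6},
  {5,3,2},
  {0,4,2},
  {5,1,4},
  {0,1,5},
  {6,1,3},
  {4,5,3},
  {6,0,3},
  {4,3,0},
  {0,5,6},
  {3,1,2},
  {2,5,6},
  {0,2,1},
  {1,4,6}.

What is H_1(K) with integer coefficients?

Order the vertices as 0 < 1 < 2 < 3 < 4 < 5 < 6. Listing each simplex with vertices in this order, K has dimension 2 with simplices:

  0-simplices (7): [0], [1], [2], [3], [4], [5], [6]
  1-simplices (21): [0,1], [0,2], [0,3], [0,4], [0,5], [0,6], [1,2], [1,3], [1,4], [1,5], [1,6], [2,3], [2,4], [2,5], [2,6], [3,4], [3,5], [3,6], [4,5], [4,6], [5,6]
  2-simplices (14): [0,1,2], [0,1,5], [0,2,4], [0,3,4], [0,3,6], [0,5,6], [1,2,3], [1,3,6], [1,4,5], [1,4,6], [2,3,5], [2,4,6], [2,5,6], [3,4,5]

giving chain groups C_0 ≅ Z^7, C_1 ≅ Z^21, C_2 ≅ Z^14.

∂_1: C_1 → C_0 maps an edge to its endpoints' difference, ∂[p,q] = q − p. For instance
  ∂[0,3] = [3] − [0].
The resulting 7×21 matrix has rank 6, and its Smith normal form has invariant factors (1,1,1,1,1,1).

∂_2: C_2 → C_1 maps a triangle to the signed sum of its edges. For instance
  ∂[0,5,6] = [5,6] − [0,6] + [0,5],
  ∂[1,4,5] = [4,5] − [1,5] + [1,4].
As a 21×14 matrix over Z this has rank 13, with invariant factors (1,1,1,1,1,1,1,1,1,1,1,1,1).

From H_k ≅ ker(∂_k) / im(∂_{k+1}) we obtain:

  H_1: rank ker ∂_1 − rank ∂_2 = (21 − 6) − 13 = 2, and the invariant factors of ∂_2 are all 1, so H_1 = Z^2.

H_1 = Z^2.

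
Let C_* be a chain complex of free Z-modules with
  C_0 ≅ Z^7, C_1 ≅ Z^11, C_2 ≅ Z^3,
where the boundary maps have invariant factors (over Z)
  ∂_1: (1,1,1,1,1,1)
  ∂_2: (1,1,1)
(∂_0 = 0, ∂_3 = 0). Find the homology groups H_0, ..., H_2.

H_0 ≅ Z,  H_1 ≅ Z^2,  H_2 = 0.

H_0: b_0 = 7 − 0 − 6 = 1; torsion from ∂_1 factors > 1: none. So H_0 ≅ Z.
H_1: b_1 = 11 − 6 − 3 = 2; torsion from ∂_2 factors > 1: none. So H_1 ≅ Z^2.
H_2: b_2 = 3 − 3 − 0 = 0; torsion from ∂_3 factors > 1: none. So H_2 ≅ 0.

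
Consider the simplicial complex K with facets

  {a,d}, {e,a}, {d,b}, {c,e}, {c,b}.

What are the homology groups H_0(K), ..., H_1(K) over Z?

Fix the vertex order a < b < c < d < e and write every simplex with vertices in increasing order. Then dim K = 1 and the simplices of K are:

  0-simplices (5): a, b, c, d, e
  1-simplices (5): ad, ae, bc, bd, ce

giving chain groups C_0 ≅ Z^5, C_1 ≅ Z^5.

Boundary ∂_1: C_1 → C_0 is given by ∂[p,q] = [q] − [p]. For instance
  ∂ce = e − c.
The 5×5 boundary matrix has rank 4 and Smith normal form diag(1,1,1,1).

From H_k ≅ ker(∂_k) / im(∂_{k+1}) we obtain:

  H_0: rank C_0 − rank ∂_1 = 5 − 4 = 1, and the invariant factors of ∂_1 are all 1, so H_0 = Z.
  H_1: rank ker ∂_1 − rank ∂_2 = (5 − 4) − 0 = 1, and there is no ∂_2, so H_1 = Z.

H_0 = Z,  H_1 = Z.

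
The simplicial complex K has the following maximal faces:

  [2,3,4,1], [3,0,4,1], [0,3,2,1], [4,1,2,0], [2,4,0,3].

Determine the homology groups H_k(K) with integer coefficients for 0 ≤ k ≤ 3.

Take the total order 0 < 1 < 2 < 3 < 4 on the vertex set. Then K (dimension 3) consists of the simplices:

  0-simplices (5): [0], [1], [2], [3], [4]
  1-simplices (10): [0,1], [0,2], [0,3], [0,4], [1,2], [1,3], [1,4], [2,3], [2,4], [3,4]
  2-simplices (10): [0,1,2], [0,1,3], [0,1,4], [0,2,3], [0,2,4], [0,3,4], [1,2,3], [1,2,4], [1,3,4], [2,3,4]
  3-simplices (5): [0,1,2,3], [0,1,2,4], [0,1,3,4], [0,2,3,4], [1,2,3,4]

Hence C_0 ≅ Z^5, C_1 ≅ Z^10, C_2 ≅ Z^10, C_3 ≅ Z^5.

Boundary ∂_1: C_1 → C_0 sends each edge [p,q] (with p < q) to q − p. For instance
  ∂[1,3] = [3] − [1].
The resulting 5×10 matrix has rank 4, and its Smith normal form has invariant factors (1,1,1,1).

∂_2: C_2 → C_1 sends each 2-simplex [p,q,r] to [q,r] − [p,r] + [p,q]. For instance
  ∂[1,2,4] = [2,4] − [1,4] + [1,2],
  ∂[1,2,3] = [2,3] − [1,3] + [1,2].
The 10×10 boundary matrix has rank 6 and Smith normal form diag(1,1,1,1,1,1).

The boundary map ∂_3: C_3 → C_2 sends each 3-simplex σ to the alternating sum Σ_i (−1)^i (σ with its i-th vertex removed). For instance
  ∂[0,2,3,4] = [2,3,4] − [0,3,4] + [0,2,4] − [0,2,3],
  ∂[0,1,2,4] = [1,2,4] − [0,2,4] + [0,1,4] − [0,1,2].
This gives a 10×5 integer matrix of rank 4; reducing to Smith normal form yields diagonal entries (1,1,1,1).

From H_k ≅ ker(∂_k) / im(∂_{k+1}) we obtain:

  H_0: rank C_0 − rank ∂_1 = 5 − 4 = 1, and the invariant factors of ∂_1 are all 1, so H_0 ≅ Z.
  H_1: rank ker ∂_1 − rank ∂_2 = (10 − 4) − 6 = 0, and the invariant factors of ∂_2 are all 1, so H_1 ≅ 0.
  H_2: rank ker ∂_2 − rank ∂_3 = (10 − 6) − 4 = 0, and the invariant factors of ∂_3 are all 1, so H_2 ≅ 0.
  H_3: rank ker ∂_3 − rank ∂_4 = (5 − 4) − 0 = 1, and there is no ∂_4, so H_3 ≅ Z.

As a check, the Euler characteristic is 5 − 10 + 10 − 5 = 0, which agrees with 1 − 0 + 0 − 1 = 0.

H_0 ≅ Z,  H_1 = 0,  H_2 = 0,  H_3 ≅ Z.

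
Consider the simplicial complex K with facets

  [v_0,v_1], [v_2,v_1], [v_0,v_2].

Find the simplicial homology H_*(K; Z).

Take the total order v_0 < v_1 < v_2 on the vertex set. Then K (dimension 1) consists of the simplices:

  0-simplices (3): [v_0], [v_1], [v_2]
  1-simplices (3): [v_0,v_1], [v_0,v_2], [v_1,v_2]

giving chain groups C_0 ≅ Z^3, C_1 ≅ Z^3.

Boundary ∂_1: C_1 → C_0 maps an edge to its endpoints' difference, ∂[p,q] = q − p.
The 3×3 boundary matrix has rank 2 and Smith normal form diag(1,1).

From H_k ≅ ker(∂_k) / im(∂_{k+1}) we obtain:

  H_0: rank C_0 − rank ∂_1 = 3 − 2 = 1, and the invariant factors of ∂_1 are all 1, so H_0 = Z.
  H_1: rank ker ∂_1 − rank ∂_2 = (3 − 2) − 0 = 1, and there is no ∂_2, so H_1 = Z.

As a check, the Euler characteristic is 3 − 3 = 0, which agrees with 1 − 1 = 0.

H_0 ≅ Z,  H_1 ≅ Z.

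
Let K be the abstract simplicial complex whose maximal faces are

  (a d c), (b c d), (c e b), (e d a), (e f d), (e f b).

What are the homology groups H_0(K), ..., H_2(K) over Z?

H_0 ≅ Z,  H_1 ≅ Z,  H_2 = 0.

Order the vertices as a < b < c < d < e < f. Listing each simplex with vertices in this order, K has dimension 2 with simplices:

  0-simplices (6): a, b, c, d, e, f
  1-simplices (12): ac, ad, ae, bc, bd, be, bf, cd, ce, de, df, ef
  2-simplices (6): acd, ade, bcd, bce, bef, def

so the chain groups are C_0 ≅ Z^6, C_1 ≅ Z^12, C_2 ≅ Z^6.

The boundary map ∂_1: C_1 → C_0 sends each edge [p,q] (with p < q) to q − p. For instance
  ∂bd = d − b.
The resulting 6×12 matrix has rank 5, and its Smith normal form has invariant factors (1,1,1,1,1).

The boundary map ∂_2: C_2 → C_1 maps a triangle to the signed sum of its edges. For instance
  ∂def = ef − df + de,
  ∂bce = ce − be + bc.
The resulting 12×6 matrix has rank 6, and its Smith normal form has invariant factors (1,1,1,1,1,1).

Reading off H_k = ker ∂_k / im ∂_{k+1}:

  H_0: rank C_0 − rank ∂_1 = 6 − 5 = 1, and the invariant factors of ∂_1 are all 1, so H_0 ≅ Z.
  H_1: rank ker ∂_1 − rank ∂_2 = (12 − 5) − 6 = 1, and the invariant factors of ∂_2 are all 1, so H_1 ≅ Z.
  H_2: rank ker ∂_2 − rank ∂_3 = (6 − 6) − 0 = 0, and there is no ∂_3, so H_2 ≅ 0.

(K is a triangulation of the cylinder S^1 x I.)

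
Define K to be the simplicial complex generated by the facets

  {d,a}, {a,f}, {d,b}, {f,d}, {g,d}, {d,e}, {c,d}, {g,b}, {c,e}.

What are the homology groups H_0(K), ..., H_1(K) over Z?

H_0 = Z,  H_1 = Z^3.

Take the total order a < b < c < d < e < f < g on the vertex set. Then K (dimension 1) consists of the simplices:

  0-simplices (7): a, b, c, d, e, f, g
  1-simplices (9): ad, af, bd, bg, cd, ce, de, df, dg

Hence C_0 ≅ Z^7, C_1 ≅ Z^9.

The boundary map ∂_1: C_1 → C_0 sends each edge [p,q] (with p < q) to q − p. For instance
  ∂bd = d − b.
The resulting 7×9 matrix has rank 6, and its Smith normal form has invariant factors (1,1,1,1,1,1).

From H_k ≅ ker(∂_k) / im(∂_{k+1}) we obtain:

  H_0: rank C_0 − rank ∂_1 = 7 − 6 = 1, and the invariant factors of ∂_1 are all 1, so H_0 ≅ Z.
  H_1: rank ker ∂_1 − rank ∂_2 = (9 − 6) − 0 = 3, and there is no ∂_2, so H_1 ≅ Z^3.

(K is a triangulation of a wedge of 3 circles.)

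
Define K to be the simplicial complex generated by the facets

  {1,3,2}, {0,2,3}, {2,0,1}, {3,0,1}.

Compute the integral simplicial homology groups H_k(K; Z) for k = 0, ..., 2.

Order the vertices as 0 < 1 < 2 < 3. Listing each simplex with vertices in this order, K has dimension 2 with simplices:

  0-simplices (4): [0], [1], [2], [3]
  1-simplices (6): [0,1], [0,2], [0,3], [1,2], [1,3], [2,3]
  2-simplices (4): [0,1,2], [0,1,3], [0,2,3], [1,2,3]

giving chain groups C_0 ≅ Z^4, C_1 ≅ Z^6, C_2 ≅ Z^4.

∂_1: C_1 → C_0 is given by ∂[p,q] = [q] − [p]. For instance
  ∂[0,3] = [3] − [0].
The resulting 4×6 matrix has rank 3, and its Smith normal form has invariant factors (1,1,1).

The boundary map ∂_2: C_2 → C_1 acts by ∂[p,q,r] = [q,r] − [p,r] + [p,q]. For instance
  ∂[0,2,3] = [2,3] − [0,3] + [0,2],
  ∂[1,2,3] = [2,3] − [1,3] + [1,2].
The resulting 6×4 matrix has rank 3, and its Smith normal form has invariant factors (1,1,1).

Computing H_k = (kernel of ∂_k) / (image of ∂_{k+1}):

  H_0: rank C_0 − rank ∂_1 = 4 − 3 = 1, and the invariant factors of ∂_1 are all 1, so H_0 ≅ Z.
  H_1: rank ker ∂_1 − rank ∂_2 = (6 − 3) − 3 = 0, and the invariant factors of ∂_2 are all 1, so H_1 ≅ 0.
  H_2: rank ker ∂_2 − rank ∂_3 = (4 − 3) − 0 = 1, and there is no ∂_3, so H_2 ≅ Z.

(K is a triangulation of the 2-sphere S^2.)

H_0 ≅ Z,  H_1 = 0,  H_2 ≅ Z.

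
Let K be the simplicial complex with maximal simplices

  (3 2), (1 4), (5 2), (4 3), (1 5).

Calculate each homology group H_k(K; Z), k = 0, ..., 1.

H_0 ≅ Z,  H_1 ≅ Z.

K has 5 vertices, 5 edges.
rank ∂_0 = 0, rank ∂_1 = 4 ⇒ b_0 = 5 − 0 − 4 = 1; all invariant factors of ∂_1 are 1 so no torsion. So H_0 ≅ Z.
rank ∂_1 = 4, rank ∂_2 = 0 ⇒ b_1 = 5 − 4 − 0 = 1. So H_1 ≅ Z.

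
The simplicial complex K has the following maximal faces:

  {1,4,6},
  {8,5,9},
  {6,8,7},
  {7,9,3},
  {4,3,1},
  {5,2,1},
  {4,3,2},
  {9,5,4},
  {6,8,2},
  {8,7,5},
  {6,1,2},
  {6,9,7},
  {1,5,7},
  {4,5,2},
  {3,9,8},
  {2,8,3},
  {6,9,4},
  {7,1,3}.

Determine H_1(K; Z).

We work with the vertex ordering 1 < 2 < 3 < 4 < 5 < 6 < 7 < 8 < 9. The simplices of K, each written with vertices in increasing order, are:

  0-simplices (9): [1], [2], [3], [4], [5], [6], [7], [8], [9]
  1-simplices (27): (27 of them)
  2-simplices (18): [1,2,5], [1,2,6], [1,3,4], [1,3,7], [1,4,6], [1,5,7], [2,3,4], [2,3,8], [2,4,5], [2,6,8], [3,7,9], [3,8,9], [4,5,9], [4,6,9], [5,7,8], [5,8,9], [6,7,8], [6,7,9]

Hence C_0 ≅ Z^9, C_1 ≅ Z^27, C_2 ≅ Z^18.

Boundary ∂_1: C_1 → C_0 is given by ∂[p,q] = [q] − [p].
The 9×27 boundary matrix has rank 8 and Smith normal form diag(1,1,1,1,1,1,1,1).

The boundary map ∂_2: C_2 → C_1 maps a triangle to the signed sum of its edges. For instance
  ∂[6,7,9] = [7,9] − [6,9] + [6,7],
  ∂[1,2,5] = [2,5] − [1,5] + [1,2].
The resulting 27×18 matrix has rank 18, and its Smith normal form has invariant factors (1,1,1,1,1,1,1,1,1,1,1,1,1,1,1,1,1,2).

Computing H_k = (kernel of ∂_k) / (image of ∂_{k+1}):

  H_1: rank ker ∂_1 − rank ∂_2 = (27 − 8) − 18 = 1, and ∂_2 has invariant factor 2 > 1, so H_1 ≅ Z ⊕ Z/2.

H_1 ≅ Z ⊕ Z/2.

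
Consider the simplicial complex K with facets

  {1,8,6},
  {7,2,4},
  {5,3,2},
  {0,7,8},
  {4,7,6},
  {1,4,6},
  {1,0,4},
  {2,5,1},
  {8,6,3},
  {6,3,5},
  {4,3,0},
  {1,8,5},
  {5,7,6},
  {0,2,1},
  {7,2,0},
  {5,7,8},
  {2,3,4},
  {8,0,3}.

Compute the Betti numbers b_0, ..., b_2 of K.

b_0 = 1, b_1 = 1, b_2 = 0.

Take the total order 0 < 1 < 2 < 3 < 4 < 5 < 6 < 7 < 8 on the vertex set. Then K (dimension 2) consists of the simplices:

  0-simplices (9): [0], [1], [2], [3], [4], [5], [6], [7], [8]
  1-simplices (27): (27 of them)
  2-simplices (18): [0,1,2], [0,1,4], [0,2,7], [0,3,4], [0,3,8], [0,7,8], [1,2,5], [1,4,6], [1,5,8], [1,6,8], [2,3,4], [2,3,5], [2,4,7], [3,5,6], [3,6,8], [4,6,7], [5,6,7], [5,7,8]

giving chain groups C_0 ≅ Z^9, C_1 ≅ Z^27, C_2 ≅ Z^18.

Boundary ∂_1: C_1 → C_0 maps an edge to its endpoints' difference, ∂[p,q] = q − p. For instance
  ∂[1,5] = [5] − [1].
The 9×27 boundary matrix has rank 8 and Smith normal form diag(1,1,1,1,1,1,1,1).

∂_2: C_2 → C_1 maps a triangle to the signed sum of its edges. For instance
  ∂[1,5,8] = [5,8] − [1,8] + [1,5],
  ∂[5,6,7] = [6,7] − [5,7] + [5,6].
The 27×18 boundary matrix has rank 18 and Smith normal form diag(1,1,1,1,1,1,1,1,1,1,1,1,1,1,1,1,1,2).

Computing H_k = (kernel of ∂_k) / (image of ∂_{k+1}):

  H_0: rank C_0 − rank ∂_1 = 9 − 8 = 1, and the invariant factors of ∂_1 are all 1, so H_0 = Z.
  H_1: rank ker ∂_1 − rank ∂_2 = (27 − 8) − 18 = 1, and ∂_2 has invariant factor 2 > 1, so H_1 = Z ⊕ Z/2.
  H_2: rank ker ∂_2 − rank ∂_3 = (18 − 18) − 0 = 0, and there is no ∂_3, so H_2 = 0.

Hence the Betti numbers are b_0 = 1, b_1 = 1, b_2 = 0.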